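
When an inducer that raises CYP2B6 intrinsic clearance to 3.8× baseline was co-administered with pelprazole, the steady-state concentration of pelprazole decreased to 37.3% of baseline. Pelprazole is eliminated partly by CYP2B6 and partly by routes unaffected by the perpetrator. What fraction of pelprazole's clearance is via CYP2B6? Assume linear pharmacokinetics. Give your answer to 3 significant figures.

0.600

Let x = fm,CYP2B6. Because steady-state concentration ∝ 1/CL, relative clearance rose to 1/0.373 = 2.681.
Only the CYP2B6 route changed, so 2.681 = x·3.8 + (1 − x), giving x = 0.600.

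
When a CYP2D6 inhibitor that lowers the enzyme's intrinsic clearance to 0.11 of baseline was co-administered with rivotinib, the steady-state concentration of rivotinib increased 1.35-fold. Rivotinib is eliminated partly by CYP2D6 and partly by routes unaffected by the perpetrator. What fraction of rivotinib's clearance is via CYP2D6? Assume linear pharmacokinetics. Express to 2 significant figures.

Write x for the fraction cleared via CYP2D6. The observed steady-state concentration change means clearance fell to 1/1.35 = 0.7407 of baseline.
Only the CYP2D6 route changed, so 0.7407 = x·0.11 + (1 − x), giving x = 0.29.

0.29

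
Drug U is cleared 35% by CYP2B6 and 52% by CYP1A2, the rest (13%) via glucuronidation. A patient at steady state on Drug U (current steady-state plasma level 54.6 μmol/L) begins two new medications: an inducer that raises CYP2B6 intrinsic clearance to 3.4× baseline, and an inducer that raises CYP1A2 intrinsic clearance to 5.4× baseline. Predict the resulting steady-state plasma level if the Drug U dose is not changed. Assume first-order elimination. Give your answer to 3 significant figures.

The CYP2B6 pathway (35% of clearance) increases to 3.4× activity: 0.35 × 3.4 = 1.19.
The CYP1A2 pathway (52% of clearance) is boosted to 5.4× activity: 0.52 × 5.4 = 2.808.
The remaining 13% of clearance is unaffected.
Relative clearance = 1.19 + 2.808 + 0.13 = 4.128.
New steady-state plasma level = 54.6 / 4.128 = 13.2 μmol/L (concentration scales inversely with clearance).

13.2 μmol/L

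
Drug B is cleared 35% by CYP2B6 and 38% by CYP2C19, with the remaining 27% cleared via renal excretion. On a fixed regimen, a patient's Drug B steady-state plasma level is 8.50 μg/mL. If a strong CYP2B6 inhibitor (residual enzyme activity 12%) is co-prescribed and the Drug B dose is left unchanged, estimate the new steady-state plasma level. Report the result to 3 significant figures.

12.3 μg/mL

The CYP2B6 pathway (35% of clearance) is reduced to 0.12× activity: 0.35 × 0.12 = 0.042.
CYP2C19 (38%) and the residual 27% are unaffected.
New clearance relative to baseline: 0.042 + 0.38 + 0.27 = 0.692.
With dosing unchanged, steady-state plasma level scales as 1/CL: 8.50 / 0.692 = 12.3 μg/mL.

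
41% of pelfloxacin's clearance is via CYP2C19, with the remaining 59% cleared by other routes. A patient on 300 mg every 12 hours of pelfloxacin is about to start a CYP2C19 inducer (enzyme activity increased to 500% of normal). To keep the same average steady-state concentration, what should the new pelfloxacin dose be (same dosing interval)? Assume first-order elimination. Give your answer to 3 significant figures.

CYP2C19: 0.41 × 5 = 2.05
Other: 0.59 (unchanged)
New clearance relative to baseline: 2.05 + 0.59 = 2.64.
Exposure is unchanged when dose changes in proportion to clearance. New dose = 300 mg × 2.64 = 792 mg.

792 mg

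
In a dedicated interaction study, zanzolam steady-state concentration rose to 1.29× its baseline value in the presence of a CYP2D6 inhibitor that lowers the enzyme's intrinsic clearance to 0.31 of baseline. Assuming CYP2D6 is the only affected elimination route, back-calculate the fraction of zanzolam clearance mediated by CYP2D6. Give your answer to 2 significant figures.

CL'/CL = 1 / 1.29 = 0.7752
0.31·fm + (1 − fm) = 0.7752
fm = (0.7752 − 1) / (0.31 − 1) = 0.33

0.33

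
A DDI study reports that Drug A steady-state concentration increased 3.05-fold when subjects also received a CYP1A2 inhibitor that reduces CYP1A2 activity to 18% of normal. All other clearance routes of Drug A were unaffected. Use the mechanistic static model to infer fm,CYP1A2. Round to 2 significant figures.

0.82

Let x = fm,CYP1A2. Because steady-state concentration ∝ 1/CL, relative clearance fell to 1/3.05 = 0.3279.
Only the CYP1A2 route changed, so 0.3279 = x·0.18 + (1 − x), giving x = 0.82.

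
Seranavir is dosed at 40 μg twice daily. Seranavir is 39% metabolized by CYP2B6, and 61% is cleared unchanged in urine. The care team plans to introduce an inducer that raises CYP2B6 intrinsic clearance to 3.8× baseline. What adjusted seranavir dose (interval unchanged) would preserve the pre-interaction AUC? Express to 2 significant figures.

The CYP2B6 pathway (39% of clearance) increases to 3.8× activity: 0.39 × 3.8 = 1.482.
Non-CYP routes (61%) are unchanged.
CL_new/CL_old = 1.482 + 0.61 = 2.092.
Exposure is unchanged when dose changes in proportion to clearance. New dose = 40 μg × 2.092 = 84 μg.

84 μg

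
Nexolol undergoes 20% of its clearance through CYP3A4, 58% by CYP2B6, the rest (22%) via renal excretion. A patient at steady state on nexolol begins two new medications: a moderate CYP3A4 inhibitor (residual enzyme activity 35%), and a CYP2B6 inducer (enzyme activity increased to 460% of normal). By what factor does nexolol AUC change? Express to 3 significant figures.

CYP3A4: 0.2 × 0.35 = 0.07
CYP2B6: 0.58 × 4.6 = 2.668
Other: 0.22 (unchanged)
Relative clearance = 0.07 + 2.668 + 0.22 = 2.958.
AUC ∝ 1/CL: fold-change = 1 / 2.958 = 0.338.

0.338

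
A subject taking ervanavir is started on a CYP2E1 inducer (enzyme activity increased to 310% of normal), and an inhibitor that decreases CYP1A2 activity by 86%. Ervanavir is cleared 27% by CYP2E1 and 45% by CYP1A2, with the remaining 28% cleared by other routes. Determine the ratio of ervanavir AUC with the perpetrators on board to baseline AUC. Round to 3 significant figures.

0.847

The CYP2E1 pathway (27% of clearance) is boosted to 3.1× activity: 0.27 × 3.1 = 0.837.
The CYP1A2 pathway (45% of clearance) is reduced to 0.14× activity: 0.45 × 0.14 = 0.063.
The remaining 28% of clearance is unaffected.
CL_new/CL_old = 0.837 + 0.063 + 0.28 = 1.18.
Net AUC ratio = 1 / 1.18 = 0.847.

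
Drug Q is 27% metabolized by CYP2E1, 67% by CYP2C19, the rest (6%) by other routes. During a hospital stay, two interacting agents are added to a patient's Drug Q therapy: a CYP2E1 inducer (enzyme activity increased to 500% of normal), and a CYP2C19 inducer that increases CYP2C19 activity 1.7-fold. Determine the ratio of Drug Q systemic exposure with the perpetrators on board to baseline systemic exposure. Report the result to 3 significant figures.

0.392

CYP2E1: 0.27 × 5 = 1.35
CYP2C19: 0.67 × 1.7 = 1.139
Other: 0.06 (unchanged)
CL_new/CL_old = 1.35 + 1.139 + 0.06 = 2.549.
Systemic exposure ∝ 1/CL: fold-change = 1 / 2.549 = 0.392.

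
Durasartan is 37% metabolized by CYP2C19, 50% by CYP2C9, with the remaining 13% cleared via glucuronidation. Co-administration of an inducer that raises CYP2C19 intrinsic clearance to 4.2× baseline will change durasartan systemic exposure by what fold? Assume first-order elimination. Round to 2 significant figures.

0.46

The CYP2C19 pathway (37% of clearance) increases to 4.2× activity: 0.37 × 4.2 = 1.554.
CYP2C9 (50%) and the residual 13% are unaffected.
Relative clearance = 1.554 + 0.5 + 0.13 = 2.184.
Systemic exposure ratio = CL_old/CL_new = 1 / 2.184 = 0.46.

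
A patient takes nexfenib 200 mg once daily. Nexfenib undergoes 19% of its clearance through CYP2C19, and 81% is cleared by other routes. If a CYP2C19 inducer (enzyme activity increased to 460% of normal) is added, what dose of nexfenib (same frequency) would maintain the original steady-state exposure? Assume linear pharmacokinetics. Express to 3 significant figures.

The CYP2C19 pathway (19% of clearance) is boosted to 4.6× activity: 0.19 × 4.6 = 0.874.
The remaining 81% of clearance is unaffected.
Relative clearance = 0.874 + 0.81 = 1.684.
Css,avg = (dose rate)/CL, so holding Css fixed requires dose ∝ CL: 200 × 1.684 = 337 mg.

337 mg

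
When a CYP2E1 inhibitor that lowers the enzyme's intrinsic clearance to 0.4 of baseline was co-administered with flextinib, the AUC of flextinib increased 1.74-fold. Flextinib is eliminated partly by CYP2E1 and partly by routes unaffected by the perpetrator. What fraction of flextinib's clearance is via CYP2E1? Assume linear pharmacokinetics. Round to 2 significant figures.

Call the CYP2E1 fraction fm. After the interaction, CL_new/CL_old = fm × 0.4 + (1 − fm).
AUC ratio = 1 / (new CL fraction), so new CL fraction = 1 / 1.74 = 0.5747.
fm × 0.4 + 1 − fm = 0.5747  ⇒  fm × (0.4 − 1) = −0.4253  ⇒  fm = 0.71.

0.71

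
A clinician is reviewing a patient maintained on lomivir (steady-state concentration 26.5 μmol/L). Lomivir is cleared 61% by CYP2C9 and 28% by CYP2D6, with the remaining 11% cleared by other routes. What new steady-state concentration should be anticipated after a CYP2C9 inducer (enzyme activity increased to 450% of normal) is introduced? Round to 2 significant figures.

8.5 μmol/L

The CYP2C9 pathway (61% of clearance) rises to 4.5× activity: 0.61 × 4.5 = 2.745.
CYP2D6 (28%) and the residual 11% are unaffected.
New clearance relative to baseline: 2.745 + 0.28 + 0.11 = 3.135.
New steady-state concentration = baseline ÷ relative clearance = 26.5 / 3.135 = 8.5 μmol/L.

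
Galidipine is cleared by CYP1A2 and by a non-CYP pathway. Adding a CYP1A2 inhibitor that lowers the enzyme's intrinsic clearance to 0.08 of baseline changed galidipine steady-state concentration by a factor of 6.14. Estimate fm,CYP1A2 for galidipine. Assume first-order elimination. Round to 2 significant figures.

0.91

Let x = fm,CYP1A2. Because steady-state concentration ∝ 1/CL, relative clearance fell to 1/6.14 = 0.1629.
Only the CYP1A2 route changed, so 0.1629 = x·0.08 + (1 − x), giving x = 0.91.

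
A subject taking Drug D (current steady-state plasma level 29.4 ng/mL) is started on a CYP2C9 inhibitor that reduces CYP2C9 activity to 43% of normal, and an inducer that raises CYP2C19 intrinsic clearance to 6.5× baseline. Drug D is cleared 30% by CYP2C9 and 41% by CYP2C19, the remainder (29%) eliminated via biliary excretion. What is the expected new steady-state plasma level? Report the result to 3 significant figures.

9.53 ng/mL

The CYP2C9 pathway (30% of clearance) drops to 0.43× activity: 0.3 × 0.43 = 0.129.
The CYP2C19 pathway (41% of clearance) rises to 6.5× activity: 0.41 × 6.5 = 2.665.
The remaining 29% of clearance is unaffected.
CL_new/CL_old = 0.129 + 2.665 + 0.29 = 3.084.
Dividing the baseline by the relative clearance: 29.4 / 3.084 = 9.53 ng/mL.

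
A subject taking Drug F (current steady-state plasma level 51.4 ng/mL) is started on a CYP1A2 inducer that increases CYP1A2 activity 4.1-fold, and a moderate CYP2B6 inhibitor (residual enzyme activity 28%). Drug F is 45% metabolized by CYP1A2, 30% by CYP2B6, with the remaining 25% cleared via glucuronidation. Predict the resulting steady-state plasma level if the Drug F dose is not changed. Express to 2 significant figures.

The CYP1A2 pathway (45% of clearance) is boosted to 4.1× activity: 0.45 × 4.1 = 1.845.
The CYP2B6 pathway (30% of clearance) drops to 0.28× activity: 0.3 × 0.28 = 0.084.
Non-CYP routes (25%) are unchanged.
Relative clearance = 1.845 + 0.084 + 0.25 = 2.179.
Steady-state plasma level ∝ 1/CL: new value = 51.4 / 2.179 = 24 ng/mL.

24 ng/mL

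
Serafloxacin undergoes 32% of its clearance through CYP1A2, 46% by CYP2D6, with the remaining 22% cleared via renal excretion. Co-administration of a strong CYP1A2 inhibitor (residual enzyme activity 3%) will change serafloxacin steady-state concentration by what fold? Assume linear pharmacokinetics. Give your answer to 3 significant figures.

CYP1A2: 0.32 × 0.03 = 0.0096
CYP2D6: 0.46 (unchanged)
Other: 0.22 (unchanged)
CL_new/CL_old = 0.0096 + 0.46 + 0.22 = 0.6896.
Steady-state concentration ratio = CL_old/CL_new = 1 / 0.6896 = 1.45.

1.45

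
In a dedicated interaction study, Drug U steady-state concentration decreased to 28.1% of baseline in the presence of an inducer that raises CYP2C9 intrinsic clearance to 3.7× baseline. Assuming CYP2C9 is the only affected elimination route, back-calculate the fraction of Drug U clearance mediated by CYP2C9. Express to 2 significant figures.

0.95

Let fm be the CYP2C9 fraction. New clearance relative to baseline = fm × 3.7 + (1 − fm).
Steady-state concentration ratio = 1 / (new CL fraction), so new CL fraction = 1 / 0.281 = 3.559.
fm × 3.7 + 1 − fm = 3.559  ⇒  fm × (3.7 − 1) = 2.559  ⇒  fm = 0.95.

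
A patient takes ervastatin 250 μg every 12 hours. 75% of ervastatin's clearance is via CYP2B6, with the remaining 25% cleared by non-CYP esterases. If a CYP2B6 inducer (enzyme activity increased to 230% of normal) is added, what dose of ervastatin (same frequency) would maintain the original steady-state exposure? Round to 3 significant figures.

494 μg

CYP2B6: 0.75 × 2.3 = 1.725
Other: 0.25 (unchanged)
Relative clearance = 1.725 + 0.25 = 1.975.
Exposure is unchanged when dose changes in proportion to clearance. New dose = 250 μg × 1.975 = 494 μg.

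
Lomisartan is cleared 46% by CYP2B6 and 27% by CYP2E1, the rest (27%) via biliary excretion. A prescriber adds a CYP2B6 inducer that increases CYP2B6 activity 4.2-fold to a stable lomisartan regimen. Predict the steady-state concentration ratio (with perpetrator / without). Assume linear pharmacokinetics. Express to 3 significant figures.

CYP2B6: 0.46 × 4.2 = 1.932
CYP2E1: 0.27 (unchanged)
Other: 0.27 (unchanged)
Relative clearance = 1.932 + 0.27 + 0.27 = 2.472.
Steady-state concentration is inversely proportional to clearance, so the fold-change is 1 / 2.472 = 0.405.

0.405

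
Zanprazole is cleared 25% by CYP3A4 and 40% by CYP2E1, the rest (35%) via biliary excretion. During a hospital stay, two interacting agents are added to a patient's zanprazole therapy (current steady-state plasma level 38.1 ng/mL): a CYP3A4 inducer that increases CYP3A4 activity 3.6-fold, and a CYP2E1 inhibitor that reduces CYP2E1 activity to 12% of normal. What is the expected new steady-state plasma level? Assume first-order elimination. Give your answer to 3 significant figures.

The CYP3A4 pathway (25% of clearance) is boosted to 3.6× activity: 0.25 × 3.6 = 0.9.
The CYP2E1 pathway (40% of clearance) is reduced to 0.12× activity: 0.4 × 0.12 = 0.048.
The remaining 35% of clearance is unaffected.
CL_new/CL_old = 0.9 + 0.048 + 0.35 = 1.298.
Steady-state plasma level ∝ 1/CL: new value = 38.1 / 1.298 = 29.4 ng/mL.

29.4 ng/mL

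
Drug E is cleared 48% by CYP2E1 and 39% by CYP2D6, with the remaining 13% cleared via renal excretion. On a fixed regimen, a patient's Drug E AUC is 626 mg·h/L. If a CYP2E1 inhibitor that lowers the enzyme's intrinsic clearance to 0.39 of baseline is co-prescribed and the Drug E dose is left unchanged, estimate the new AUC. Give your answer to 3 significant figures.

885 mg·h/L

The CYP2E1 pathway (48% of clearance) drops to 0.39× activity: 0.48 × 0.39 = 0.1872.
CYP2D6 (39%) and the residual 13% are unaffected.
CL_new/CL_old = 0.1872 + 0.39 + 0.13 = 0.7072.
New AUC = baseline ÷ relative clearance = 626 / 0.7072 = 885 mg·h/L.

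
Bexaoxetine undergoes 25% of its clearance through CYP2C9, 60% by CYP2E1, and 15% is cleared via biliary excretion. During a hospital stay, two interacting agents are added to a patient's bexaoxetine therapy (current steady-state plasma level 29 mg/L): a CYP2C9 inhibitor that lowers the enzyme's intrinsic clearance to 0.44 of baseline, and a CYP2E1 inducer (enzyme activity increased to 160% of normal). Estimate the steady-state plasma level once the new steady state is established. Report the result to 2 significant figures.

24 mg/L

The CYP2C9 pathway (25% of clearance) is reduced to 0.44× activity: 0.25 × 0.44 = 0.11.
The CYP2E1 pathway (60% of clearance) increases to 1.6× activity: 0.6 × 1.6 = 0.96.
The remaining 15% of clearance is unaffected.
Relative clearance = 0.11 + 0.96 + 0.15 = 1.22.
Steady-state plasma level ∝ 1/CL: new value = 29 / 1.22 = 24 mg/L.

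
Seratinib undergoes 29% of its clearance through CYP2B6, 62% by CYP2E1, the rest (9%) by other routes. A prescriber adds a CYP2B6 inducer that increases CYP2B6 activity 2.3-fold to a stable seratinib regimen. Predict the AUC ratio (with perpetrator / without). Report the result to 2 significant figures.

CYP2B6: 0.29 × 2.3 = 0.667
CYP2E1: 0.62 (unchanged)
Other: 0.09 (unchanged)
CL_new/CL_old = 0.667 + 0.62 + 0.09 = 1.377.
AUC ratio = CL_old/CL_new = 1 / 1.377 = 0.73.

0.73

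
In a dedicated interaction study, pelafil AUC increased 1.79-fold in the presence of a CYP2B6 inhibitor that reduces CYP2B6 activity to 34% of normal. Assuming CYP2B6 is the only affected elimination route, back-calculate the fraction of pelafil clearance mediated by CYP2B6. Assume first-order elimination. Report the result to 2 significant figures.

0.67

Call the CYP2B6 fraction fm. After the interaction, CL_new/CL_old = fm × 0.34 + (1 − fm).
AUC ratio = 1 / (new CL fraction), so new CL fraction = 1 / 1.79 = 0.5587.
fm × 0.34 + 1 − fm = 0.5587  ⇒  fm × (0.34 − 1) = −0.4413  ⇒  fm = 0.67.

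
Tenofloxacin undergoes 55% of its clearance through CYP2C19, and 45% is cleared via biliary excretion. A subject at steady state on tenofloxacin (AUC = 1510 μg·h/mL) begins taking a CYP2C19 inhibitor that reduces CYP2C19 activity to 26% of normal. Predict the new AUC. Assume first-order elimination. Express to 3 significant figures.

2.55 × 10³ μg·h/mL

The CYP2C19 pathway (55% of clearance) is reduced to 0.26× activity: 0.55 × 0.26 = 0.143.
The remaining 45% of clearance is unaffected.
CL_new/CL_old = 0.143 + 0.45 = 0.593.
New AUC = baseline ÷ relative clearance = 1510 / 0.593 = 2.55 × 10³ μg·h/mL.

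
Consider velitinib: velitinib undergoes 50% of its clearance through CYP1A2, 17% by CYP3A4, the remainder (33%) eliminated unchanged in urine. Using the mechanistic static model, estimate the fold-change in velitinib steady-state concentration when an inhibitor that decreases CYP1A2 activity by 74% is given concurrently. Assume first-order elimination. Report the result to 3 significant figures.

1.59

CYP1A2: 0.5 × 0.26 = 0.13
CYP3A4: 0.17 (unchanged)
Other: 0.33 (unchanged)
Relative clearance = 0.13 + 0.17 + 0.33 = 0.63.
Since steady-state concentration ∝ 1/CL, the ratio is 1 / 0.63 = 1.59.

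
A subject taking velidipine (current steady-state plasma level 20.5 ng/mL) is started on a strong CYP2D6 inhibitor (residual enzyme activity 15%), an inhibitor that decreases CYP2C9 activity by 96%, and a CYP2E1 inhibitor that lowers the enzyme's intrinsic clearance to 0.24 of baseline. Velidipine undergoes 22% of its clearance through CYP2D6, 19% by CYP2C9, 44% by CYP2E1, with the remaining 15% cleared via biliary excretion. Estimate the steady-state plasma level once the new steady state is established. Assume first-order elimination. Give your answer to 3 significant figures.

69.2 ng/mL

The CYP2D6 pathway (22% of clearance) is reduced to 0.15× activity: 0.22 × 0.15 = 0.033.
The CYP2C9 pathway (19% of clearance) is reduced to 0.04× activity: 0.19 × 0.04 = 0.0076.
The CYP2E1 pathway (44% of clearance) drops to 0.24× activity: 0.44 × 0.24 = 0.1056.
Non-CYP routes (15%) are unchanged.
New clearance relative to baseline: 0.033 + 0.0076 + 0.1056 + 0.15 = 0.2962.
Dividing the baseline by the relative clearance: 20.5 / 0.2962 = 69.2 ng/mL.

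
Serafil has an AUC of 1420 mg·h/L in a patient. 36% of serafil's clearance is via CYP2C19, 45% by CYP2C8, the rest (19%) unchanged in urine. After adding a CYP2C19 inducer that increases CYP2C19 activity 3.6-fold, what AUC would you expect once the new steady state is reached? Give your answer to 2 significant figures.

7.3 × 10² mg·h/L

CYP2C19: 0.36 × 3.6 = 1.296
CYP2C8: 0.45 (unchanged)
Other: 0.19 (unchanged)
Relative clearance = 1.296 + 0.45 + 0.19 = 1.936.
AUC ∝ 1/CL, so new value = 1420 / 1.936 = 7.3 × 10² mg·h/L.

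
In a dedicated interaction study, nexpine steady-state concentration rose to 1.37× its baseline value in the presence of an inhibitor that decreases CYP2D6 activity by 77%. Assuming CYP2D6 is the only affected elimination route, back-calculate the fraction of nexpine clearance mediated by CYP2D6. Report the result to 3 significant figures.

0.351

CL'/CL = 1 / 1.37 = 0.7299
0.23·fm + (1 − fm) = 0.7299
fm = (0.7299 − 1) / (0.23 − 1) = 0.351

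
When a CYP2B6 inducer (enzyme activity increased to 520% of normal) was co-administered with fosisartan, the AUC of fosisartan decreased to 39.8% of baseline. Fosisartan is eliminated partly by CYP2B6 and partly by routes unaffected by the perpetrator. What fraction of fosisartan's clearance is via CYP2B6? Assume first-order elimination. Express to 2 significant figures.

Call the CYP2B6 fraction fm. After the interaction, CL_new/CL_old = fm × 5.2 + (1 − fm).
AUC ratio = 1 / (new CL fraction), so new CL fraction = 1 / 0.398 = 2.513.
fm × 5.2 + 1 − fm = 2.513  ⇒  fm × (5.2 − 1) = 1.513  ⇒  fm = 0.36.

0.36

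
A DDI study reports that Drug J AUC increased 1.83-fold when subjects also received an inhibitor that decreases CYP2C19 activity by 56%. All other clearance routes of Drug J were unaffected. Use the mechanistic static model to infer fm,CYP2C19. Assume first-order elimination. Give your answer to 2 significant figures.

0.81

CL'/CL = 1 / 1.83 = 0.5464
0.44·fm + (1 − fm) = 0.5464
fm = (0.5464 − 1) / (0.44 − 1) = 0.81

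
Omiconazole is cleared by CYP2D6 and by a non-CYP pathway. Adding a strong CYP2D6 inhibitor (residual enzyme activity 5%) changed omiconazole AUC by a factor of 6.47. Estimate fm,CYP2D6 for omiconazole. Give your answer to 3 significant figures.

CL'/CL = 1 / 6.47 = 0.1546
0.05·fm + (1 − fm) = 0.1546
fm = (0.1546 − 1) / (0.05 − 1) = 0.890

0.890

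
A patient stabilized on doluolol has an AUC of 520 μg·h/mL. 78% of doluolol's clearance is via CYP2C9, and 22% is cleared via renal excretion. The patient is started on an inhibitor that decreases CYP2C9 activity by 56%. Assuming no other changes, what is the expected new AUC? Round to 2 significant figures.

9.2 × 10² μg·h/mL

The CYP2C9 pathway (78% of clearance) drops to 0.44× activity: 0.78 × 0.44 = 0.3432.
The remaining 22% of clearance is unaffected.
New clearance relative to baseline: 0.3432 + 0.22 = 0.5632.
With dosing unchanged, AUC scales as 1/CL: 520 / 0.5632 = 9.2 × 10² μg·h/mL.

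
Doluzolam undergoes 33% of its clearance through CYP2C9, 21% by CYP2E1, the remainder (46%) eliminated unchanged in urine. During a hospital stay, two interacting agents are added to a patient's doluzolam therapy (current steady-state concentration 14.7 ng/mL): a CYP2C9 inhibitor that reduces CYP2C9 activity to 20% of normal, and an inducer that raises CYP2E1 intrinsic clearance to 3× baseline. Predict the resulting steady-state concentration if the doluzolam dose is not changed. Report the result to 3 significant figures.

12.7 ng/mL

The CYP2C9 pathway (33% of clearance) falls to 0.2× activity: 0.33 × 0.2 = 0.066.
The CYP2E1 pathway (21% of clearance) increases to 3× activity: 0.21 × 3 = 0.63.
Non-CYP routes (46%) are unchanged.
New clearance relative to baseline: 0.066 + 0.63 + 0.46 = 1.156.
Steady-state concentration ∝ 1/CL: new value = 14.7 / 1.156 = 12.7 ng/mL.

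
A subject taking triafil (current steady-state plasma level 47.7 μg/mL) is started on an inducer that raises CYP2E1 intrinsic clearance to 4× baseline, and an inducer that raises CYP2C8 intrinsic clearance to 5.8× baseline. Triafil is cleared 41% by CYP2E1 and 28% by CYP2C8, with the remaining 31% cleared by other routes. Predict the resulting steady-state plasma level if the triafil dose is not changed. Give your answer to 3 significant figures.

13.3 μg/mL

CYP2E1: 0.41 × 4 = 1.64
CYP2C8: 0.28 × 5.8 = 1.624
Other: 0.31 (unchanged)
Relative clearance = 1.64 + 1.624 + 0.31 = 3.574.
New steady-state plasma level = 47.7 / 3.574 = 13.3 μg/mL (concentration scales inversely with clearance).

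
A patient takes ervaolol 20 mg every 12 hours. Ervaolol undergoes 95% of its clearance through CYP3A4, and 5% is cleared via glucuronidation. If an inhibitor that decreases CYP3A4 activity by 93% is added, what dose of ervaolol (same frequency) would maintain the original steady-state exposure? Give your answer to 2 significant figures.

The CYP3A4 pathway (95% of clearance) falls to 0.07× activity: 0.95 × 0.07 = 0.0665.
Non-CYP routes (5%) are unchanged.
CL_new/CL_old = 0.0665 + 0.05 = 0.1165.
Css,avg = (dose rate)/CL, so holding Css fixed requires dose ∝ CL: 20 × 0.1165 = 2.3 mg.

2.3 mg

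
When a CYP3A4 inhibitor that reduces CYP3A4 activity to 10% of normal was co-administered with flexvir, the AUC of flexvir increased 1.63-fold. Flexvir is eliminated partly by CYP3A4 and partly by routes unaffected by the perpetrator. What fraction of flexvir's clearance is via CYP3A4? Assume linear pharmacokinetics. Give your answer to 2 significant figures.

CL'/CL = 1 / 1.63 = 0.6135
0.1·fm + (1 − fm) = 0.6135
fm = (0.6135 − 1) / (0.1 − 1) = 0.43

0.43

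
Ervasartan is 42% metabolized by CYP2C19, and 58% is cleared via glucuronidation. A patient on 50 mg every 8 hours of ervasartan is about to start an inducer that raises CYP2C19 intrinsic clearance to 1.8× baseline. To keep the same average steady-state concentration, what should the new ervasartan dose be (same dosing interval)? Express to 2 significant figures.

67 mg

CYP2C19: 0.42 × 1.8 = 0.756
Other: 0.58 (unchanged)
CL_new/CL_old = 0.756 + 0.58 = 1.336.
Css,avg = (dose rate)/CL, so holding Css fixed requires dose ∝ CL: 50 × 1.336 = 67 mg.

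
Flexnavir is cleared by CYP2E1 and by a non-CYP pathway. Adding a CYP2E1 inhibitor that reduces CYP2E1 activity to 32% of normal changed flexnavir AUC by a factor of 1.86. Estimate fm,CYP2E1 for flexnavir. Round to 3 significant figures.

0.680

CL'/CL = 1 / 1.86 = 0.5376
0.32·fm + (1 − fm) = 0.5376
fm = (0.5376 − 1) / (0.32 − 1) = 0.680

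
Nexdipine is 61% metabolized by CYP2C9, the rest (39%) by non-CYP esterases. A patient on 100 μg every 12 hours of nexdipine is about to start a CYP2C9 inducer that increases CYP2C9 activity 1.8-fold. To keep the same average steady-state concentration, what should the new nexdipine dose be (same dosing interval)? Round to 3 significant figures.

149 μg

The CYP2C9 pathway (61% of clearance) rises to 1.8× activity: 0.61 × 1.8 = 1.098.
Non-CYP routes (39%) are unchanged.
New clearance relative to baseline: 1.098 + 0.39 = 1.488.
Exposure is unchanged when dose changes in proportion to clearance. New dose = 100 μg × 1.488 = 149 μg.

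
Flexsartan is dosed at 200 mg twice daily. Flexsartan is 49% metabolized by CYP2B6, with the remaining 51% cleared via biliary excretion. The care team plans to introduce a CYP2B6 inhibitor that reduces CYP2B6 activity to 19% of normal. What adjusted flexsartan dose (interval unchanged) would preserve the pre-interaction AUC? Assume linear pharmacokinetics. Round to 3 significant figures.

121 mg

CYP2B6: 0.49 × 0.19 = 0.0931
Other: 0.51 (unchanged)
Relative clearance = 0.0931 + 0.51 = 0.6031.
To maintain the same steady-state level, dose must scale with clearance: new dose = 200 × 0.6031 = 121 mg.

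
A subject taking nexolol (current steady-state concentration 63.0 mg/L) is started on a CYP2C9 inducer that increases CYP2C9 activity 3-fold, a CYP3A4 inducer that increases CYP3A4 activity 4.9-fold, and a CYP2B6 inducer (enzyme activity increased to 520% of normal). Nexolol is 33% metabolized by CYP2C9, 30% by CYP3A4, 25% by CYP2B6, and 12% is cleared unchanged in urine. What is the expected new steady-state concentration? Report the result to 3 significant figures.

16.2 mg/L

The CYP2C9 pathway (33% of clearance) increases to 3× activity: 0.33 × 3 = 0.99.
The CYP3A4 pathway (30% of clearance) rises to 4.9× activity: 0.3 × 4.9 = 1.47.
The CYP2B6 pathway (25% of clearance) rises to 5.2× activity: 0.25 × 5.2 = 1.3.
The remaining 12% of clearance is unaffected.
CL_new/CL_old = 0.99 + 1.47 + 1.3 + 0.12 = 3.88.
Dividing the baseline by the relative clearance: 63.0 / 3.88 = 16.2 mg/L.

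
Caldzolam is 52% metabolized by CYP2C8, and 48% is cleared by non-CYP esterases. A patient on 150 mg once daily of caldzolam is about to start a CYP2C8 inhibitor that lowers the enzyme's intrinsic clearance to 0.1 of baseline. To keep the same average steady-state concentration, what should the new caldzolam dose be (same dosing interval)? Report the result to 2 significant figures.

80 mg

The CYP2C8 pathway (52% of clearance) drops to 0.1× activity: 0.52 × 0.1 = 0.052.
The remaining 48% of clearance is unaffected.
New clearance relative to baseline: 0.052 + 0.48 = 0.532.
To maintain the same steady-state level, dose must scale with clearance: new dose = 150 × 0.532 = 80 mg.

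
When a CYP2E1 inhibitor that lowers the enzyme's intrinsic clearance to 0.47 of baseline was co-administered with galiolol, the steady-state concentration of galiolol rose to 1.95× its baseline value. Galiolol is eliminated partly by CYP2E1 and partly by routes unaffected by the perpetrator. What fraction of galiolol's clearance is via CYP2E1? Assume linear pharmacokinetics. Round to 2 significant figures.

0.92

Call the CYP2E1 fraction fm. After the interaction, CL_new/CL_old = fm × 0.47 + (1 − fm).
Steady-state concentration ratio = 1 / (new CL fraction), so new CL fraction = 1 / 1.95 = 0.5128.
fm × 0.47 + 1 − fm = 0.5128  ⇒  fm × (0.47 − 1) = −0.4872  ⇒  fm = 0.92.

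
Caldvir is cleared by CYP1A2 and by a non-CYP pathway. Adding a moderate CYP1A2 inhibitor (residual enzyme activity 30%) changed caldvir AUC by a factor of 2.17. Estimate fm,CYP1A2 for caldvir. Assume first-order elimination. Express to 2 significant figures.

Let x = fm,CYP1A2. Because AUC ∝ 1/CL, relative clearance fell to 1/2.17 = 0.4608.
Setting x·0.3 + (1 − x) = 0.4608 and solving: x = (0.4608 − 1)/(0.3 − 1) = 0.77.

0.77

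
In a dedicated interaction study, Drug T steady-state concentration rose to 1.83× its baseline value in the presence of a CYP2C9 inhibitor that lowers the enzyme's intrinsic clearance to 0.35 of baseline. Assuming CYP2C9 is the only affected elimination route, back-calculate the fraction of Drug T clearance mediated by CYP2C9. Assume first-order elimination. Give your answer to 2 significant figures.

Write x for the fraction cleared via CYP2C9. The observed steady-state concentration change means clearance fell to 1/1.83 = 0.5464 of baseline.
Setting x·0.35 + (1 − x) = 0.5464 and solving: x = (0.5464 − 1)/(0.35 − 1) = 0.70.

0.70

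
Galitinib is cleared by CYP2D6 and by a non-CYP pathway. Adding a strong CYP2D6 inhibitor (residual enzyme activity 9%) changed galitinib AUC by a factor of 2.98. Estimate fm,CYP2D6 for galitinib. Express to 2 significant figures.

Write x for the fraction cleared via CYP2D6. The observed AUC change means clearance fell to 1/2.98 = 0.3356 of baseline.
Setting x·0.09 + (1 − x) = 0.3356 and solving: x = (0.3356 − 1)/(0.09 − 1) = 0.73.

0.73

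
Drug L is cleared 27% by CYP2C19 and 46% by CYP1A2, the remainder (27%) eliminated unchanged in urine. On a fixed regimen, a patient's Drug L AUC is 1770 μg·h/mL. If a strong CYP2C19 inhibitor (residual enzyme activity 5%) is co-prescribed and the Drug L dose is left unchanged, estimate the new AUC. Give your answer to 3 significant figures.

2.38 × 10³ μg·h/mL

CYP2C19: 0.27 × 0.05 = 0.0135
CYP1A2: 0.46 (unchanged)
Other: 0.27 (unchanged)
Relative clearance = 0.0135 + 0.46 + 0.27 = 0.7435.
New AUC = baseline ÷ relative clearance = 1770 / 0.7435 = 2.38 × 10³ μg·h/mL.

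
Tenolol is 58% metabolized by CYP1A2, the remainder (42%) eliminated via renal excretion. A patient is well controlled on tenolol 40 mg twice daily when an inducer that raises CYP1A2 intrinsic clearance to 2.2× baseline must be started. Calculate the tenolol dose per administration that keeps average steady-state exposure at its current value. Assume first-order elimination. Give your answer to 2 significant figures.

The CYP1A2 pathway (58% of clearance) is boosted to 2.2× activity: 0.58 × 2.2 = 1.276.
Non-CYP routes (42%) are unchanged.
New clearance relative to baseline: 1.276 + 0.42 = 1.696.
Css,avg = (dose rate)/CL, so holding Css fixed requires dose ∝ CL: 40 × 1.696 = 68 mg.

68 mg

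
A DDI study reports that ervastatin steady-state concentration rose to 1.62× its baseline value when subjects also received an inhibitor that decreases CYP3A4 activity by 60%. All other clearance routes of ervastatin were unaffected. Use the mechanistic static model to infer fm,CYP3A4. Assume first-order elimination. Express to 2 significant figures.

CL'/CL = 1 / 1.62 = 0.6173
0.4·fm + (1 − fm) = 0.6173
fm = (0.6173 − 1) / (0.4 − 1) = 0.64

0.64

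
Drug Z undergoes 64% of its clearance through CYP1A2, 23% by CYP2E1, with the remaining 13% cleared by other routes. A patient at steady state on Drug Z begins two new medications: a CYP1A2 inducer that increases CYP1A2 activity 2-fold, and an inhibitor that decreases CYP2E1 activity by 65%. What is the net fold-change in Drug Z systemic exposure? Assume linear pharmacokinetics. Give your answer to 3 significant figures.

0.671

The CYP1A2 pathway (64% of clearance) increases to 2× activity: 0.64 × 2 = 1.28.
The CYP2E1 pathway (23% of clearance) drops to 0.35× activity: 0.23 × 0.35 = 0.0805.
The remaining 13% of clearance is unaffected.
New clearance relative to baseline: 1.28 + 0.0805 + 0.13 = 1.4905.
Because systemic exposure varies inversely with clearance, the combined effect is 1 / 1.4905 = 0.671.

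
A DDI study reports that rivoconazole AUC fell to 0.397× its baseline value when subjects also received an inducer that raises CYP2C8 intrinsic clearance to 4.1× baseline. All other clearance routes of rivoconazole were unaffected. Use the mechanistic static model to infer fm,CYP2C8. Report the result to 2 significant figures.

0.49

Let x = fm,CYP2C8. Because AUC ∝ 1/CL, relative clearance rose to 1/0.397 = 2.519.
Only the CYP2C8 route changed, so 2.519 = x·4.1 + (1 − x), giving x = 0.49.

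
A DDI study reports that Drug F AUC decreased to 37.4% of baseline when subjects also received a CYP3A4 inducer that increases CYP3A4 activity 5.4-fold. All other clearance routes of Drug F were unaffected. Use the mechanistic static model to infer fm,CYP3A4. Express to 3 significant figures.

0.380

CL'/CL = 1 / 0.374 = 2.674
5.4·fm + (1 − fm) = 2.674
fm = (2.674 − 1) / (5.4 − 1) = 0.380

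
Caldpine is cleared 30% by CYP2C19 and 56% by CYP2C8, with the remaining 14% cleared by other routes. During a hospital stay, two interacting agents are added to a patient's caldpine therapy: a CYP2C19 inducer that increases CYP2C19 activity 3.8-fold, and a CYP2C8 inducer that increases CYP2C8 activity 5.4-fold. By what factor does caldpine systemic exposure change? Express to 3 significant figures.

The CYP2C19 pathway (30% of clearance) rises to 3.8× activity: 0.3 × 3.8 = 1.14.
The CYP2C8 pathway (56% of clearance) increases to 5.4× activity: 0.56 × 5.4 = 3.024.
The remaining 14% of clearance is unaffected.
New clearance relative to baseline: 1.14 + 3.024 + 0.14 = 4.304.
Net systemic exposure ratio = 1 / 4.304 = 0.232.

0.232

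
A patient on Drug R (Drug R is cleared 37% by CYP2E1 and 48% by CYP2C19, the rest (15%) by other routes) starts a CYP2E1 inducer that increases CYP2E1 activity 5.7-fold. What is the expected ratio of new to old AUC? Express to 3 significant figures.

0.365

The CYP2E1 pathway (37% of clearance) increases to 5.7× activity: 0.37 × 5.7 = 2.109.
CYP2C19 (48%) and the residual 15% are unaffected.
New clearance relative to baseline: 2.109 + 0.48 + 0.15 = 2.739.
Since AUC ∝ 1/CL, the ratio is 1 / 2.739 = 0.365.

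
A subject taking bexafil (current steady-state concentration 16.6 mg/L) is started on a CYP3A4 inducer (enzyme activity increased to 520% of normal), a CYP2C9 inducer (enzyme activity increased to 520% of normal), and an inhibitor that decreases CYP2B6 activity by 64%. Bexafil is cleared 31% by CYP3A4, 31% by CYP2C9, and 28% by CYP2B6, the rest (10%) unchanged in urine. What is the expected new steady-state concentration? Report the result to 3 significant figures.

4.85 mg/L

The CYP3A4 pathway (31% of clearance) is boosted to 5.2× activity: 0.31 × 5.2 = 1.612.
The CYP2C9 pathway (31% of clearance) increases to 5.2× activity: 0.31 × 5.2 = 1.612.
The CYP2B6 pathway (28% of clearance) falls to 0.36× activity: 0.28 × 0.36 = 0.1008.
Non-CYP routes (10%) are unchanged.
CL_new/CL_old = 1.612 + 1.612 + 0.1008 + 0.1 = 3.4248.
Steady-state concentration ∝ 1/CL: new value = 16.6 / 3.4248 = 4.85 mg/L.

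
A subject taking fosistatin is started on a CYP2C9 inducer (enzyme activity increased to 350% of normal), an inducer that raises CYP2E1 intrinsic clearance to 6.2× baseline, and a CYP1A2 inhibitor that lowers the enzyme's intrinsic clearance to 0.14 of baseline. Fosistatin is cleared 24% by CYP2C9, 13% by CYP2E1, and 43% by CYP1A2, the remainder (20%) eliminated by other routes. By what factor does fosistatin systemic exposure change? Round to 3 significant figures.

The CYP2C9 pathway (24% of clearance) is boosted to 3.5× activity: 0.24 × 3.5 = 0.84.
The CYP2E1 pathway (13% of clearance) rises to 6.2× activity: 0.13 × 6.2 = 0.806.
The CYP1A2 pathway (43% of clearance) is reduced to 0.14× activity: 0.43 × 0.14 = 0.0602.
Non-CYP routes (20%) are unchanged.
New clearance relative to baseline: 0.84 + 0.806 + 0.0602 + 0.2 = 1.9062.
Systemic exposure ∝ 1/CL: fold-change = 1 / 1.9062 = 0.525.

0.525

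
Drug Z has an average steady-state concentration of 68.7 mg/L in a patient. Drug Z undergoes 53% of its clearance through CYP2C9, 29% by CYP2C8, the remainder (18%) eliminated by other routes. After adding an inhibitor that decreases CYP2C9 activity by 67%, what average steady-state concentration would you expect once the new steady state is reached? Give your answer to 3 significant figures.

107 mg/L

CYP2C9: 0.53 × 0.33 = 0.1749
CYP2C8: 0.29 (unchanged)
Other: 0.18 (unchanged)
Relative clearance = 0.1749 + 0.29 + 0.18 = 0.6449.
With dosing unchanged, average steady-state concentration scales as 1/CL: 68.7 / 0.6449 = 107 mg/L.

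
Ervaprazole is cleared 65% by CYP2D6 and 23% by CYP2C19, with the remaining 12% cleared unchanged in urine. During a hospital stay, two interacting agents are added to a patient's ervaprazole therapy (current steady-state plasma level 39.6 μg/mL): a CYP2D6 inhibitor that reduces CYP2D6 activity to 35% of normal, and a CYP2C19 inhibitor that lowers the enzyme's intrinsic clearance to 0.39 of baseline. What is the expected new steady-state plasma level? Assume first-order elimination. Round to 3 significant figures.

The CYP2D6 pathway (65% of clearance) is reduced to 0.35× activity: 0.65 × 0.35 = 0.2275.
The CYP2C19 pathway (23% of clearance) is reduced to 0.39× activity: 0.23 × 0.39 = 0.0897.
Non-CYP routes (12%) are unchanged.
CL_new/CL_old = 0.2275 + 0.0897 + 0.12 = 0.4372.
Dividing the baseline by the relative clearance: 39.6 / 0.4372 = 90.6 μg/mL.

90.6 μg/mL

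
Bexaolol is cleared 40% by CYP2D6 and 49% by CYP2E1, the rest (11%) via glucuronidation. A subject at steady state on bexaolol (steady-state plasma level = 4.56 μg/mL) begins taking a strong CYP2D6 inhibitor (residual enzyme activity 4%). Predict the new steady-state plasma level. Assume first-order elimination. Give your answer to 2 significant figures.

7.4 μg/mL

CYP2D6: 0.4 × 0.04 = 0.016
CYP2E1: 0.49 (unchanged)
Other: 0.11 (unchanged)
CL_new/CL_old = 0.016 + 0.49 + 0.11 = 0.616.
New steady-state plasma level = baseline ÷ relative clearance = 4.56 / 0.616 = 7.4 μg/mL.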